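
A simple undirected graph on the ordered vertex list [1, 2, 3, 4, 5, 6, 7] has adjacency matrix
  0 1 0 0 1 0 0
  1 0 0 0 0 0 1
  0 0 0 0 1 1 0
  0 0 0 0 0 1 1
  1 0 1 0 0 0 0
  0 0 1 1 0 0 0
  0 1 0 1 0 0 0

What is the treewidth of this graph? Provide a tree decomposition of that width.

Treewidth 2.
Bags: B1 = {1, 2, 7}  B2 = {1, 4, 7}  B3 = {1, 4, 6}  B4 = {1, 3, 6}  B5 = {1, 3, 5}
Tree: B1–B2, B2–B3, B3–B4, B4–B5

Each bag holds 3 vertices, so the decomposition has width 2, which upper-bounds the treewidth. The edges 1–2–7–4–6–3–5–1 form a cycle, so G is not a tree and its treewidth is at least 2. Hence tw(G) = 2 exactly.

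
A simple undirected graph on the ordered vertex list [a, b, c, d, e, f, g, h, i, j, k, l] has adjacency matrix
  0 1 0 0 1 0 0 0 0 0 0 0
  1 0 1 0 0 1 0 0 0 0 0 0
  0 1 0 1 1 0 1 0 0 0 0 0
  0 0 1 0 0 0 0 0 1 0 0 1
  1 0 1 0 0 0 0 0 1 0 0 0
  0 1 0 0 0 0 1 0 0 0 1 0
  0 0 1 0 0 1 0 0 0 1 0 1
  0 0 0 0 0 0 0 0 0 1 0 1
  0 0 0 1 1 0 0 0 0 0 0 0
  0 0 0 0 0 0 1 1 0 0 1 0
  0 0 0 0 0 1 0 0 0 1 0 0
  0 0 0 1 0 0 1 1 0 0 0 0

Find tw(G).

A width-3 tree decomposition is:
Bags: B1 = {a, b, e, i}  B2 = {b, c, e, i}  B3 = {b, c, d, i}  B4 = {b, c, d, f}  B5 = {c, d, f, g}  B6 = {d, f, g, l}  B7 = {f, g, k, l}  B8 = {g, j, k, l}  B9 = {h, j, k, l}
Tree: B1–B2, B2–B3, B3–B4, B4–B5, B5–B6, B6–B7, B7–B8, B8–B9
Every bag has size at most 4, so the width is 4 − 1 = 3 and tw(G) ≤ 3. For the lower bound: the 4 vertex sets {a,e,i}, {b}, {c}, {d,f,g,l} are disjoint, each induces a connected subgraph, and every pair is joined by at least one edge of G. Contracting each set to a single vertex therefore yields K_{4} as a minor, and since treewidth is minor-monotone, tw(G) ≥ tw(K_{4}) = 3. Therefore the treewidth is 3.

3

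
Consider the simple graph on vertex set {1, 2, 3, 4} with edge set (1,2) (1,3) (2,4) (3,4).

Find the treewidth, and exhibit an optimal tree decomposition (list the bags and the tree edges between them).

Treewidth 2.
One such decomposition:
Bags: B1 = {1, 2, 3}  B2 = {2, 3, 4}
Tree: B1–B2

Each bag holds 3 vertices, so the decomposition has width 2, which upper-bounds the treewidth. The edges 2–1–3–4–2 form a cycle, so G is not a tree and its treewidth is at least 2. Therefore the treewidth is 2.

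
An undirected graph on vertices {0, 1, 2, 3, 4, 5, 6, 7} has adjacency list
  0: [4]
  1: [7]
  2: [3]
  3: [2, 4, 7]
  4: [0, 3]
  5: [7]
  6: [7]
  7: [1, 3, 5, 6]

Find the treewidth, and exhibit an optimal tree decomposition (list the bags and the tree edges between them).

Every bag has size at most 2, so the width is 2 − 1 = 1 and tw(G) ≤ 1. Since G has at least one edge (e.g. 7–3), it is not an edgeless graph, so tw(G) ≥ 1. Hence tw(G) = 1 exactly.

Treewidth 1.
One optimal decomposition is:
Bags: B1 = {3, 7}  B2 = {2, 3}  B3 = {5, 7}  B4 = {3, 4}  B5 = {6, 7}  B6 = {0, 4}  B7 = {1, 7}
Tree: B1–B2, B1–B3, B2–B4, B1–B5, B4–B6, B3–B7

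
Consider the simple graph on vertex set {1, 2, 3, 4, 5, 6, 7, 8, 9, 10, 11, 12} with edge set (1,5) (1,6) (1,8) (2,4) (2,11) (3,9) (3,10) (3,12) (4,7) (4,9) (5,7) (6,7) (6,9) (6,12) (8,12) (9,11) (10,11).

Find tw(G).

A width-3 tree decomposition is:
Bags: B1 = {1, 5, 8, 12}  B2 = {1, 5, 6, 12}  B3 = {5, 6, 7, 12}  B4 = {3, 6, 7, 12}  B5 = {3, 6, 7, 9}  B6 = {3, 4, 7, 9}  B7 = {3, 4, 9, 10}  B8 = {4, 9, 10, 11}  B9 = {2, 4, 10, 11}
Tree: B1–B2, B2–B3, B3–B4, B4–B5, B5–B6, B6–B7, B7–B8, B8–B9
The largest bag has 4 vertices, giving width 3; this decomposition certifies tw(G) ≤ 3. For the lower bound: the 4 vertex sets {1,5,8}, {12}, {6}, {3,4,7,9} are disjoint, each induces a connected subgraph, and every pair is joined by at least one edge of G. Contracting each set to a single vertex therefore yields K_{4} as a minor, and since treewidth is minor-monotone, tw(G) ≥ tw(K_{4}) = 3. Hence tw(G) = 3 exactly.

3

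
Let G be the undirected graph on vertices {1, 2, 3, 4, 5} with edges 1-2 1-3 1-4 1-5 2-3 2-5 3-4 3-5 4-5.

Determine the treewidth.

A width-3 tree decomposition is:
Bags: B1 = {1, 3, 4, 5}  B2 = {1, 2, 3, 5}
Tree: B1–B2
The largest bag has 4 vertices, giving width 3; this decomposition certifies tw(G) ≤ 3. For the lower bound, the 4 vertices {1, 2, 3, 5} are pairwise adjacent, and any tree decomposition puts a clique entirely inside one bag — forcing width ≥ 3. Therefore the treewidth is 3.

3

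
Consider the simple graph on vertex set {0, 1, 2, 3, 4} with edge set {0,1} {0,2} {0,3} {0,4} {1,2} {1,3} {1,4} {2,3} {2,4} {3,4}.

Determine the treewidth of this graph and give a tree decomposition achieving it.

Treewidth 4.
One optimal decomposition is:
Bags: B1 = {0, 1, 2, 3, 4}
Tree: (single bag)

A single bag containing all 5 vertices is trivially a valid decomposition of width 4. Conversely, {0, 1, 2, 3, 4} is a clique of size 5, and the vertices of any clique must share a bag in every tree decomposition; so some bag has ≥ 5 vertices and tw(G) ≥ 4. The upper and lower bounds meet at 4, so that is the treewidth.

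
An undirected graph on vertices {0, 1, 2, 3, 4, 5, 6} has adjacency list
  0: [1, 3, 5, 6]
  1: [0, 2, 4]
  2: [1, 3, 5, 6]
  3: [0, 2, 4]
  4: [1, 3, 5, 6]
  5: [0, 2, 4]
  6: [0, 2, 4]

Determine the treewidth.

A width-3 tree decomposition is:
Bags: B1 = {0, 2, 4, 5}  B2 = {0, 2, 3, 4}  B3 = {0, 2, 4, 6}  B4 = {0, 1, 2, 4}
Tree: B1–B2, B2–B3, B3–B4
The largest bag has 4 vertices, giving width 3; this decomposition certifies tw(G) ≤ 3. For the lower bound: the 4 vertex sets {0,5}, {3,4}, {2}, {6} are disjoint, each induces a connected subgraph, and every pair is joined by at least one edge of G. Contracting each set to a single vertex therefore yields K_{4} as a minor, and since treewidth is minor-monotone, tw(G) ≥ tw(K_{4}) = 3. Therefore the treewidth is 3.

3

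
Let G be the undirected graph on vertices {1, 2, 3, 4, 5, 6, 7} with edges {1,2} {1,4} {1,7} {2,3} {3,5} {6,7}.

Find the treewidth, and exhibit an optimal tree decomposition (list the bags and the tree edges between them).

Treewidth 1.
Bags: B1 = {1, 2}  B2 = {2, 3}  B3 = {3, 5}  B4 = {1, 4}  B5 = {1, 7}  B6 = {6, 7}
Tree: B1–B2, B2–B3, B1–B4, B4–B5, B5–B6

The largest bag has 2 vertices, giving width 1; this decomposition certifies tw(G) ≤ 1. Any graph with an edge has treewidth ≥ 1, and G has the edge 2–1. Therefore the treewidth is 1.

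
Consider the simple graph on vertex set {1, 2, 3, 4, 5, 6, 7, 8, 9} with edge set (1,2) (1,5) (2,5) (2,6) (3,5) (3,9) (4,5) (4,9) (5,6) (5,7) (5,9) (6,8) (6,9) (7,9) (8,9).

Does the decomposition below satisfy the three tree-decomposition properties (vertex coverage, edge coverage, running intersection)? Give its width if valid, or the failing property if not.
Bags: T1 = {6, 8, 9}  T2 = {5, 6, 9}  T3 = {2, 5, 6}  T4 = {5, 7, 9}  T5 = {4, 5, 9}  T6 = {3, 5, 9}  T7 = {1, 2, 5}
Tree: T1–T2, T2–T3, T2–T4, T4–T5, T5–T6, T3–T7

Yes; width 2.

Vertex coverage: the bags together contain {1, 2, 3, 4, 5, 6, 7, 8, 9}, the full vertex set. Edge coverage: each edge of G has both endpoints in at least one bag. Running intersection: for every vertex, the bags containing it form a connected subtree. All three properties hold, so this is a valid tree decomposition of width max|bag| − 1 = 2, and hence tw(G) ≤ 2.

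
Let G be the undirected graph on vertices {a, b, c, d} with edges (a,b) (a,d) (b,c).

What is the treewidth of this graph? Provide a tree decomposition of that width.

Every bag has size at most 2, so the width is 2 − 1 = 1 and tw(G) ≤ 1. Any graph with an edge has treewidth ≥ 1, and G has the edge d–a. Therefore the treewidth is 1.

Treewidth 1.
One such decomposition:
Bags: B1 = {a, d}  B2 = {a, b}  B3 = {b, c}
Tree: B1–B2, B2–B3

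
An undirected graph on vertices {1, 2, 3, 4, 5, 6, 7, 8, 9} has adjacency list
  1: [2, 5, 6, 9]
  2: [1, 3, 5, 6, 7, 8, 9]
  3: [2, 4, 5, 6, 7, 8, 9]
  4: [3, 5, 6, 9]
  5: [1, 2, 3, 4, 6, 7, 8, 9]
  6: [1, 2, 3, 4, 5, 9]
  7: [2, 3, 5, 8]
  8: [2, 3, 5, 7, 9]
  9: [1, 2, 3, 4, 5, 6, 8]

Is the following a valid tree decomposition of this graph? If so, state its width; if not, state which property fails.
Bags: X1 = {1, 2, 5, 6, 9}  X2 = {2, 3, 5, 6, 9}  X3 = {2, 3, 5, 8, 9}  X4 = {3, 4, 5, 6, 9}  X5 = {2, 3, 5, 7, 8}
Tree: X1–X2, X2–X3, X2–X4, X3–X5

Yes; width 4.

Checking the three conditions: (i) the bags cover all of {1, 2, 3, 4, 5, 6, 7, 8, 9}; (ii) for each edge, some bag contains both endpoints; (iii) the bags containing any fixed vertex form a subtree. All hold, so the decomposition is valid with width 5 − 1 = 4.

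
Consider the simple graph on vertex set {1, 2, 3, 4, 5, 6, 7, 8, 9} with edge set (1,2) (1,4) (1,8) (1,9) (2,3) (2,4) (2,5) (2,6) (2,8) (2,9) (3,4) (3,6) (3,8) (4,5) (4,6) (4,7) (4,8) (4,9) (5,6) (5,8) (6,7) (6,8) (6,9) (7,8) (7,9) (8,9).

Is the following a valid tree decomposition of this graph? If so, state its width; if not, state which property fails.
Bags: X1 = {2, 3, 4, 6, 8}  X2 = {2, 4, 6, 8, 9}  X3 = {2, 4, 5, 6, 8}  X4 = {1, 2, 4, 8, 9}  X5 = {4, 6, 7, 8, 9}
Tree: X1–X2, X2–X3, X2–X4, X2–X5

Checking the three conditions: (i) the bags cover all of {1, 2, 3, 4, 5, 6, 7, 8, 9}; (ii) for each edge, some bag contains both endpoints; (iii) the bags containing any fixed vertex form a subtree. All hold, so the decomposition is valid with width 5 − 1 = 4.

Yes; width 4.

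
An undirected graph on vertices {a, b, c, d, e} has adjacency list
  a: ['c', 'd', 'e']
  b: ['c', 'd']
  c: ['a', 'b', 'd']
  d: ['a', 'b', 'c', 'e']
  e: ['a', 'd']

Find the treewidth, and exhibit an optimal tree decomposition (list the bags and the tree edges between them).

Each bag holds 3 vertices, so the decomposition has width 2, which upper-bounds the treewidth. For the lower bound, the 3 vertices {a, d, e} are pairwise adjacent, and any tree decomposition puts a clique entirely inside one bag — forcing width ≥ 2. Combining the bounds, tw(G) = 2.

Treewidth 2.
One optimal decomposition is:
Bags: B1 = {a, c, d}  B2 = {b, c, d}  B3 = {a, d, e}
Tree: B1–B2, B1–B3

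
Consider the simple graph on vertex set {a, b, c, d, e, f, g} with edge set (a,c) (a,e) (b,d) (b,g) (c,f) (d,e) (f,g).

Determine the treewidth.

A width-2 tree decomposition is:
Bags: B1 = {a, c, f}  B2 = {a, e, f}  B3 = {d, e, f}  B4 = {b, d, f}  B5 = {b, f, g}
Tree: B1–B2, B2–B3, B3–B4, B4–B5
Each bag holds 3 vertices, so the decomposition has width 2, which upper-bounds the treewidth. Since f–c–a–e–d–b–g–f is a cycle in G, G is not acyclic. Forests are exactly the graphs of treewidth ≤ 1, so tw(G) ≥ 2. Combining the bounds, tw(G) = 2.

2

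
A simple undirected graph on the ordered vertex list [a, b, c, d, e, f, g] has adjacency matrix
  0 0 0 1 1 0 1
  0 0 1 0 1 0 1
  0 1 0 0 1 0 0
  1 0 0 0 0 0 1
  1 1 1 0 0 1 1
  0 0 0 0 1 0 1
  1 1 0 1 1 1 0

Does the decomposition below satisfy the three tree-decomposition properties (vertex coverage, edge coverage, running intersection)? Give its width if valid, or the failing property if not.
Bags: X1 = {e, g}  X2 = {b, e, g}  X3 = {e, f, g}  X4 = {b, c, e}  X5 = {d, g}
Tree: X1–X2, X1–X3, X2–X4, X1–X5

A tree decomposition must satisfy three properties: every vertex lies in some bag; for every edge, both endpoints lie together in some bag; and for every vertex, the bags containing it form a connected subtree. Here vertex a appears in no bag, so the decomposition is invalid.

No — vertex a appears in no bag.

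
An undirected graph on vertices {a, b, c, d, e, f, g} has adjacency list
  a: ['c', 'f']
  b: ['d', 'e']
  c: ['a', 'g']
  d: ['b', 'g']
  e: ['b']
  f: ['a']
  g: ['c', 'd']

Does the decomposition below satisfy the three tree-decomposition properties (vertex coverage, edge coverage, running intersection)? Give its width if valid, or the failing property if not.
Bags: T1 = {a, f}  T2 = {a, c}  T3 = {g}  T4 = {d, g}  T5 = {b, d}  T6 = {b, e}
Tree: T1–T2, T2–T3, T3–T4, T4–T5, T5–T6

No — edge (c,g) lies in no bag.

A tree decomposition must satisfy three properties: every vertex lies in some bag; for every edge, both endpoints lie together in some bag; and for every vertex, the bags containing it form a connected subtree. Here edge (c,g) lies in no bag, so the decomposition is invalid.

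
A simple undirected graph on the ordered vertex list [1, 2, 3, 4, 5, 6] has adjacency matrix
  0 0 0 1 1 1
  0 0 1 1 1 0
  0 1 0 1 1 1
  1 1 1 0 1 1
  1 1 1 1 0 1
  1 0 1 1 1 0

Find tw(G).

A width-3 tree decomposition is:
Bags: B1 = {1, 4, 5, 6}  B2 = {3, 4, 5, 6}  B3 = {2, 3, 4, 5}
Tree: B1–B2, B2–B3
Every bag has size at most 4, so the width is 4 − 1 = 3 and tw(G) ≤ 3. Conversely, {1, 4, 5, 6} is a clique of size 4, and the vertices of any clique must share a bag in every tree decomposition; so some bag has ≥ 4 vertices and tw(G) ≥ 3. Hence tw(G) = 3 exactly.

3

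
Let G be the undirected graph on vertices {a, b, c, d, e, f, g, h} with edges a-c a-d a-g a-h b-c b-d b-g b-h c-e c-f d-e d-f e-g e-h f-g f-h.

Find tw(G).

A width-4 tree decomposition is:
Bags: B1 = {a, c, d, g, h}  B2 = {c, d, f, g, h}  B3 = {c, d, e, g, h}  B4 = {b, c, d, g, h}
Tree: B1–B2, B2–B3, B3–B4
The largest bag has 5 vertices, giving width 4; this decomposition certifies tw(G) ≤ 4. For the lower bound: the 5 vertex sets {a,g}, {f,h}, {d,e}, {c}, {b} are disjoint, each induces a connected subgraph, and every pair is joined by at least one edge of G. Contracting each set to a single vertex therefore yields K_{5} as a minor, and since treewidth is minor-monotone, tw(G) ≥ tw(K_{5}) = 4. Hence tw(G) = 4 exactly.

4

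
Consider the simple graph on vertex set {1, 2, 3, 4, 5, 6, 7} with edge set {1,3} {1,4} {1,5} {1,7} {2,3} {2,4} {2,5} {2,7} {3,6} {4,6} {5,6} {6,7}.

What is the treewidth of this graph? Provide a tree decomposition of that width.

Each bag holds 4 vertices, so the decomposition has width 3, which upper-bounds the treewidth. For the lower bound: the 4 vertex sets {1,3}, {4,6}, {2}, {5} are disjoint, each induces a connected subgraph, and every pair is joined by at least one edge of G. Contracting each set to a single vertex therefore yields K_{4} as a minor, and since treewidth is minor-monotone, tw(G) ≥ tw(K_{4}) = 3. The upper and lower bounds meet at 3, so that is the treewidth.

Treewidth 3.
Bags: B1 = {1, 2, 3, 6}  B2 = {1, 2, 4, 6}  B3 = {1, 2, 5, 6}  B4 = {1, 2, 6, 7}
Tree: B1–B2, B2–B3, B3–B4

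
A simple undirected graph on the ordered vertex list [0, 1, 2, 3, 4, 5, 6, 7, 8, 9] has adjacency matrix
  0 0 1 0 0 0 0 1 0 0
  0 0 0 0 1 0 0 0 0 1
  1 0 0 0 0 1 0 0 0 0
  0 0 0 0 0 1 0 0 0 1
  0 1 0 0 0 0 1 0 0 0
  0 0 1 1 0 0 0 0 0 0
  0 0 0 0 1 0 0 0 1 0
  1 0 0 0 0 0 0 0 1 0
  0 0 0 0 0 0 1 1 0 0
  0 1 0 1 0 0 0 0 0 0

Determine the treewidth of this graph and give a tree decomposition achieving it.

Each bag holds 3 vertices, so the decomposition has width 2, which upper-bounds the treewidth. For the lower bound, G contains the cycle 5–2–0–7–8–6–4–1–9–3–5, so G is not a forest; only forests have treewidth ≤ 1, hence tw(G) ≥ 2. Combining the bounds, tw(G) = 2.

Treewidth 2.
One such decomposition:
Bags: B1 = {0, 2, 5}  B2 = {0, 5, 7}  B3 = {5, 7, 8}  B4 = {5, 6, 8}  B5 = {4, 5, 6}  B6 = {1, 4, 5}  B7 = {1, 5, 9}  B8 = {3, 5, 9}
Tree: B1–B2, B2–B3, B3–B4, B4–B5, B5–B6, B6–B7, B7–B8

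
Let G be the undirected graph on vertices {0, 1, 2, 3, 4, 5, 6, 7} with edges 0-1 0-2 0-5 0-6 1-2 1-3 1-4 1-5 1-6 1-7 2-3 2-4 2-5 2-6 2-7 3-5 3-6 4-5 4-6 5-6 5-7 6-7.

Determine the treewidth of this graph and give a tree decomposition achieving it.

Every bag has size at most 5, so the width is 5 − 1 = 4 and tw(G) ≤ 4. Conversely, {0, 1, 2, 5, 6} is a clique of size 5, and the vertices of any clique must share a bag in every tree decomposition; so some bag has ≥ 5 vertices and tw(G) ≥ 4. Hence tw(G) = 4 exactly.

Treewidth 4.
One such decomposition:
Bags: B1 = {0, 1, 2, 5, 6}  B2 = {1, 2, 3, 5, 6}  B3 = {1, 2, 5, 6, 7}  B4 = {1, 2, 4, 5, 6}
Tree: B1–B2, B2–B3, B2–B4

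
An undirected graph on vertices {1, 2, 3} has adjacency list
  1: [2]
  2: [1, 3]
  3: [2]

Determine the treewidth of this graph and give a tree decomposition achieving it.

Treewidth 1.
One optimal decomposition is:
Bags: B1 = {1, 2}  B2 = {2, 3}
Tree: B1–B2

Every bag has size at most 2, so the width is 2 − 1 = 1 and tw(G) ≤ 1. Any graph with an edge has treewidth ≥ 1, and G has the edge 1–2. The upper and lower bounds meet at 1, so that is the treewidth.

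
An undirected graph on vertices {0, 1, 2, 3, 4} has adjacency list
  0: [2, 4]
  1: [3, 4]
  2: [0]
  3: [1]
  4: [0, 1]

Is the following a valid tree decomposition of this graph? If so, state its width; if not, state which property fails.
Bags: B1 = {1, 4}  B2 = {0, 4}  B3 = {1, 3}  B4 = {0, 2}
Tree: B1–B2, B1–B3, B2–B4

Checking the three conditions: (i) the bags cover all of {0, 1, 2, 3, 4}; (ii) for each edge, some bag contains both endpoints; (iii) the bags containing any fixed vertex form a subtree. All hold, so the decomposition is valid with width 2 − 1 = 1.

Yes; width 1.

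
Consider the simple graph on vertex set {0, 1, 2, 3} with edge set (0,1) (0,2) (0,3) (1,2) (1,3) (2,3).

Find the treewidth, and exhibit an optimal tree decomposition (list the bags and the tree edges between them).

Treewidth 3.
One optimal decomposition is:
Bags: B1 = {0, 1, 2, 3}
Tree: (single bag)

With just one bag of size 4, the width is 4 − 1 = 3, so tw(G) ≤ 3. Conversely, {0, 1, 2, 3} is a clique of size 4, and the vertices of any clique must share a bag in every tree decomposition; so some bag has ≥ 4 vertices and tw(G) ≥ 3. The upper and lower bounds meet at 3, so that is the treewidth.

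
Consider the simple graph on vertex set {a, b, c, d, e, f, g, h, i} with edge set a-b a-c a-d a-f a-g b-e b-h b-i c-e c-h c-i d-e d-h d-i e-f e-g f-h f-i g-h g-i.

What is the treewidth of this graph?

4

A width-4 tree decomposition is:
Bags: B1 = {a, c, e, h, i}  B2 = {a, e, f, h, i}  B3 = {a, b, e, h, i}  B4 = {a, e, g, h, i}  B5 = {a, d, e, h, i}
Tree: B1–B2, B2–B3, B3–B4, B4–B5
Every bag has size at most 5, so the width is 5 − 1 = 4 and tw(G) ≤ 4. For the lower bound: the 5 vertex sets {c,h}, {a,f}, {b,e}, {i}, {g} are disjoint, each induces a connected subgraph, and every pair is joined by at least one edge of G. Contracting each set to a single vertex therefore yields K_{5} as a minor, and since treewidth is minor-monotone, tw(G) ≥ tw(K_{5}) = 4. The upper and lower bounds meet at 4, so that is the treewidth.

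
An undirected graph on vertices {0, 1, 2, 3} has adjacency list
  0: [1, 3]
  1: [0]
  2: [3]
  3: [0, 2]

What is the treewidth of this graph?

A width-1 tree decomposition is:
Bags: B1 = {0, 3}  B2 = {2, 3}  B3 = {0, 1}
Tree: B1–B2, B1–B3
Every bag has size at most 2, so the width is 2 − 1 = 1 and tw(G) ≤ 1. Since G has at least one edge (e.g. 0–3), it is not an edgeless graph, so tw(G) ≥ 1. Combining the bounds, tw(G) = 1.

1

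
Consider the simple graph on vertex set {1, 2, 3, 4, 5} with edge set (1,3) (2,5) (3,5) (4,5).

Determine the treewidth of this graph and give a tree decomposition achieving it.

Treewidth 1.
One such decomposition:
Bags: B1 = {4, 5}  B2 = {3, 5}  B3 = {1, 3}  B4 = {2, 5}
Tree: B1–B2, B2–B3, B2–B4

The largest bag has 2 vertices, giving width 1; this decomposition certifies tw(G) ≤ 1. G has an edge, so its treewidth is at least 1. Combining the bounds, tw(G) = 1.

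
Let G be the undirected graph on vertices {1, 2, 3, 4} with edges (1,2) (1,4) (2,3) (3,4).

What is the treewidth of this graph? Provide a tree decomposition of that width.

Treewidth 2.
One such decomposition:
Bags: B1 = {2, 3, 4}  B2 = {1, 2, 4}
Tree: B1–B2

The largest bag has 3 vertices, giving width 2; this decomposition certifies tw(G) ≤ 2. The edges 2–3–4–1–2 form a cycle, so G is not a tree and its treewidth is at least 2. The upper and lower bounds meet at 2, so that is the treewidth.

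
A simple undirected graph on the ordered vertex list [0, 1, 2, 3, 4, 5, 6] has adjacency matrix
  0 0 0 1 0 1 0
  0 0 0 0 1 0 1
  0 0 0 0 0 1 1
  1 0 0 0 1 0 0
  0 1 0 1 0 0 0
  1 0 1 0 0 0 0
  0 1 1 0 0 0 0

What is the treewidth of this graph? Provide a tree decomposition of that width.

The largest bag has 3 vertices, giving width 2; this decomposition certifies tw(G) ≤ 2. The edges 2–5–0–3–4–1–6–2 form a cycle, so G is not a tree and its treewidth is at least 2. The upper and lower bounds meet at 2, so that is the treewidth.

Treewidth 2.
One optimal decomposition is:
Bags: B1 = {0, 2, 5}  B2 = {0, 2, 3}  B3 = {2, 3, 4}  B4 = {1, 2, 4}  B5 = {1, 2, 6}
Tree: B1–B2, B2–B3, B3–B4, B4–B5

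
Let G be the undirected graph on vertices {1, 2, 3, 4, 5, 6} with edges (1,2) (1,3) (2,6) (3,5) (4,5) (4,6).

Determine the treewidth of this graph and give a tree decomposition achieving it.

Treewidth 2.
One such decomposition:
Bags: B1 = {3, 4, 5}  B2 = {1, 3, 4}  B3 = {1, 2, 4}  B4 = {2, 4, 6}
Tree: B1–B2, B2–B3, B3–B4

Every bag has size at most 3, so the width is 3 − 1 = 2 and tw(G) ≤ 2. For the lower bound, G contains the cycle 4–5–3–1–2–6–4, so G is not a forest; only forests have treewidth ≤ 1, hence tw(G) ≥ 2. Combining the bounds, tw(G) = 2.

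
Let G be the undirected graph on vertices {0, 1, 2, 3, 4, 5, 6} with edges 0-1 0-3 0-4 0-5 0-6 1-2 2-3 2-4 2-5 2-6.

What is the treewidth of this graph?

2

A width-2 tree decomposition is:
Bags: B1 = {0, 2, 3}  B2 = {0, 2, 5}  B3 = {0, 2, 6}  B4 = {0, 2, 4}  B5 = {0, 1, 2}
Tree: B1–B2, B2–B3, B3–B4, B4–B5
Every bag has size at most 3, so the width is 3 − 1 = 2 and tw(G) ≤ 2. The edges 0–3–2–5–0 form a cycle, so G is not a tree and its treewidth is at least 2. The upper and lower bounds meet at 2, so that is the treewidth.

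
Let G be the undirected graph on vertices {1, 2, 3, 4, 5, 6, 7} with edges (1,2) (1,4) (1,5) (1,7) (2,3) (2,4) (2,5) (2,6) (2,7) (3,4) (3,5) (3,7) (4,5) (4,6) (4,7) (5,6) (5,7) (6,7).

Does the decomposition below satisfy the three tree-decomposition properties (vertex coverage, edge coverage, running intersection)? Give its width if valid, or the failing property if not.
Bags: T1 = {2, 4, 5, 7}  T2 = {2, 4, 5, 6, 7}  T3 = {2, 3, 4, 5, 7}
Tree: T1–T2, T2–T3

No — vertex 1 appears in no bag.

A tree decomposition must satisfy three properties: every vertex lies in some bag; for every edge, both endpoints lie together in some bag; and for every vertex, the bags containing it form a connected subtree. Here vertex 1 appears in no bag, so the decomposition is invalid.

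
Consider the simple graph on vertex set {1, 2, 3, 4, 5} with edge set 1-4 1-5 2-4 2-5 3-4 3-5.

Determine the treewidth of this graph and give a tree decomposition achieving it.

Every bag has size at most 3, so the width is 3 − 1 = 2 and tw(G) ≤ 2. For the lower bound, G contains the cycle 4–3–5–1–4, so G is not a forest; only forests have treewidth ≤ 1, hence tw(G) ≥ 2. Combining the bounds, tw(G) = 2.

Treewidth 2.
One optimal decomposition is:
Bags: B1 = {3, 4, 5}  B2 = {1, 4, 5}  B3 = {2, 4, 5}
Tree: B1–B2, B2–B3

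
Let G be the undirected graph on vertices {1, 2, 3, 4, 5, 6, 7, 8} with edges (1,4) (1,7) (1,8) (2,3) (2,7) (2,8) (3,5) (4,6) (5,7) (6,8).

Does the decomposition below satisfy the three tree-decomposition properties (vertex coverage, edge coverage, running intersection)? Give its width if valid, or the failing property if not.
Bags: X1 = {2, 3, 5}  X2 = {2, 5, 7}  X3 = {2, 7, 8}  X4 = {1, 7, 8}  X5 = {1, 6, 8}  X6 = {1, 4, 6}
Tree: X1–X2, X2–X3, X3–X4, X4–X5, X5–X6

Yes; width 2.

Checking the three conditions: (i) the bags cover all of {1, 2, 3, 4, 5, 6, 7, 8}; (ii) for each edge, some bag contains both endpoints; (iii) the bags containing any fixed vertex form a subtree. All hold, so the decomposition is valid with width 3 − 1 = 2.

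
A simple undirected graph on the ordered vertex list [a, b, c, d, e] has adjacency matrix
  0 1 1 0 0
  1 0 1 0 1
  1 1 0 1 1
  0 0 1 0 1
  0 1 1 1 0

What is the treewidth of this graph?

A width-2 tree decomposition is:
Bags: B1 = {c, d, e}  B2 = {b, c, e}  B3 = {a, b, c}
Tree: B1–B2, B2–B3
Every bag has size at most 3, so the width is 3 − 1 = 2 and tw(G) ≤ 2. On the other hand G contains the 3-clique {c, d, e}. A clique must lie in a single bag of any decomposition, so no decomposition can have width below 2. Therefore the treewidth is 2.

2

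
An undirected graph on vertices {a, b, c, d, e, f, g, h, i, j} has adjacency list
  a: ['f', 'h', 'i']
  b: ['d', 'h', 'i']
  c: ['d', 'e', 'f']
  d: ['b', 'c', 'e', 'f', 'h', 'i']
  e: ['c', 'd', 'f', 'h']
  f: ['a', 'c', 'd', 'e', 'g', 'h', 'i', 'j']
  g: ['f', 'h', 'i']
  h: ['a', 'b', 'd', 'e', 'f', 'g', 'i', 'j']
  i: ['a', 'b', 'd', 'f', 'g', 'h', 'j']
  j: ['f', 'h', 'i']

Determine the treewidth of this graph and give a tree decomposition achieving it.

Treewidth 3.
One optimal decomposition is:
Bags: B1 = {d, f, h, i}  B2 = {b, d, h, i}  B3 = {d, e, f, h}  B4 = {a, f, h, i}  B5 = {f, h, i, j}  B6 = {c, d, e, f}  B7 = {f, g, h, i}
Tree: B1–B2, B1–B3, B1–B4, B1–B5, B3–B6, B4–B7

The largest bag has 4 vertices, giving width 3; this decomposition certifies tw(G) ≤ 3. On the other hand G contains the 4-clique {d, e, f, h}. A clique must lie in a single bag of any decomposition, so no decomposition can have width below 3. Therefore the treewidth is 3.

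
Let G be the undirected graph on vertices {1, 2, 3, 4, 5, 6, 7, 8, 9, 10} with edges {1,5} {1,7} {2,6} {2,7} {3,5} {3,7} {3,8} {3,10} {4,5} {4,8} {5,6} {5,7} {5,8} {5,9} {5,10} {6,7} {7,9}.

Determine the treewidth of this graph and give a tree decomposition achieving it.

The largest bag has 3 vertices, giving width 2; this decomposition certifies tw(G) ≤ 2. For the lower bound, the 3 vertices {2, 6, 7} are pairwise adjacent, and any tree decomposition puts a clique entirely inside one bag — forcing width ≥ 2. The upper and lower bounds meet at 2, so that is the treewidth.

Treewidth 2.
One optimal decomposition is:
Bags: B1 = {3, 5, 7}  B2 = {3, 5, 10}  B3 = {1, 5, 7}  B4 = {3, 5, 8}  B5 = {4, 5, 8}  B6 = {5, 6, 7}  B7 = {5, 7, 9}  B8 = {2, 6, 7}
Tree: B1–B2, B1–B3, B2–B4, B4–B5, B1–B6, B6–B7, B6–B8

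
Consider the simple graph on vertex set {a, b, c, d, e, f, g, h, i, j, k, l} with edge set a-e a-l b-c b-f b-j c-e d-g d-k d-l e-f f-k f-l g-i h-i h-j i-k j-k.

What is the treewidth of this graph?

3

A width-3 tree decomposition is:
Bags: B1 = {g, h, i, j}  B2 = {g, i, j, k}  B3 = {d, g, j, k}  B4 = {b, d, j, k}  B5 = {b, d, f, k}  B6 = {b, d, f, l}  B7 = {b, c, f, l}  B8 = {c, e, f, l}  B9 = {a, c, e, l}
Tree: B1–B2, B2–B3, B3–B4, B4–B5, B5–B6, B6–B7, B7–B8, B8–B9
The largest bag has 4 vertices, giving width 3; this decomposition certifies tw(G) ≤ 3. For the lower bound: the 4 vertex sets {g,h,i}, {j}, {k}, {b,d,f,l} are disjoint, each induces a connected subgraph, and every pair is joined by at least one edge of G. Contracting each set to a single vertex therefore yields K_{4} as a minor, and since treewidth is minor-monotone, tw(G) ≥ tw(K_{4}) = 3. Therefore the treewidth is 3.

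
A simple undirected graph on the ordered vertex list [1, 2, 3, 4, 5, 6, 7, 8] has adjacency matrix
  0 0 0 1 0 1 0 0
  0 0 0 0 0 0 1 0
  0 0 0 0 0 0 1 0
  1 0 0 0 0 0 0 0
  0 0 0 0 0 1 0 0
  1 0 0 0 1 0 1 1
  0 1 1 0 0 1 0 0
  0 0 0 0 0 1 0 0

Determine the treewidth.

A width-1 tree decomposition is:
Bags: B1 = {6, 8}  B2 = {6, 7}  B3 = {1, 6}  B4 = {3, 7}  B5 = {2, 7}  B6 = {5, 6}  B7 = {1, 4}
Tree: B1–B2, B1–B3, B2–B4, B2–B5, B1–B6, B3–B7
Every bag has size at most 2, so the width is 2 − 1 = 1 and tw(G) ≤ 1. Since G has at least one edge (e.g. 6–8), it is not an edgeless graph, so tw(G) ≥ 1. Therefore the treewidth is 1.

1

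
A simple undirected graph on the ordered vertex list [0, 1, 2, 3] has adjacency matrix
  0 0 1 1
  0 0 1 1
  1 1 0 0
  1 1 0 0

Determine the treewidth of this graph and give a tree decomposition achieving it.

Treewidth 2.
One optimal decomposition is:
Bags: B1 = {0, 1, 3}  B2 = {0, 1, 2}
Tree: B1–B2

Each bag holds 3 vertices, so the decomposition has width 2, which upper-bounds the treewidth. The edges 0–3–1–2–0 form a cycle, so G is not a tree and its treewidth is at least 2. Combining the bounds, tw(G) = 2.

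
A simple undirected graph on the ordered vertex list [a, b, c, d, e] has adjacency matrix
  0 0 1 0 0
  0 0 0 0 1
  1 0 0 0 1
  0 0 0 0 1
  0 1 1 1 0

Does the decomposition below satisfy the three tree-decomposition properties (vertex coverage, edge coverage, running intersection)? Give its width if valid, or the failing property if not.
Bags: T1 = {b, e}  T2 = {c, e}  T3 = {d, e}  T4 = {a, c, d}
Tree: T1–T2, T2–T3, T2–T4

A tree decomposition must satisfy three properties: every vertex lies in some bag; for every edge, both endpoints lie together in some bag; and for every vertex, the bags containing it form a connected subtree. Here bags containing vertex d are not connected in the tree, so the decomposition is invalid.

No — bags containing vertex d are not connected in the tree.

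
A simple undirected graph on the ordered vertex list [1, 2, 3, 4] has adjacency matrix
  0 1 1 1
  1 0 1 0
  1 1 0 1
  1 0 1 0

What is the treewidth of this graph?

A width-2 tree decomposition is:
Bags: B1 = {1, 3, 4}  B2 = {1, 2, 3}
Tree: B1–B2
Each bag holds 3 vertices, so the decomposition has width 2, which upper-bounds the treewidth. On the other hand G contains the 3-clique {1, 2, 3}. A clique must lie in a single bag of any decomposition, so no decomposition can have width below 2. The upper and lower bounds meet at 2, so that is the treewidth.

2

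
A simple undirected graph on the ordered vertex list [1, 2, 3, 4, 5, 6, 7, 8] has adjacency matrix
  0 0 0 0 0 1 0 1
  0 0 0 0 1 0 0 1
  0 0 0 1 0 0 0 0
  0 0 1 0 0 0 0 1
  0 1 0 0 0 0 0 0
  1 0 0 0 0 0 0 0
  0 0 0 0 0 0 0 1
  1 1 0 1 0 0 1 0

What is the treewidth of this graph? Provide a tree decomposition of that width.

Each bag holds 2 vertices, so the decomposition has width 1, which upper-bounds the treewidth. Any graph with an edge has treewidth ≥ 1, and G has the edge 8–2. Hence tw(G) = 1 exactly.

Treewidth 1.
One optimal decomposition is:
Bags: B1 = {2, 8}  B2 = {4, 8}  B3 = {3, 4}  B4 = {1, 8}  B5 = {1, 6}  B6 = {7, 8}  B7 = {2, 5}
Tree: B1–B2, B2–B3, B1–B4, B4–B5, B1–B6, B1–B7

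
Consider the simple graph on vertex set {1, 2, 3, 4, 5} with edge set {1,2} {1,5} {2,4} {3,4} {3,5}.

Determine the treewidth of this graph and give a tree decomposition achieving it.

Treewidth 2.
Bags: B1 = {1, 3, 5}  B2 = {1, 3, 4}  B3 = {1, 2, 4}
Tree: B1–B2, B2–B3

The largest bag has 3 vertices, giving width 2; this decomposition certifies tw(G) ≤ 2. The edges 1–5–3–4–2–1 form a cycle, so G is not a tree and its treewidth is at least 2. Combining the bounds, tw(G) = 2.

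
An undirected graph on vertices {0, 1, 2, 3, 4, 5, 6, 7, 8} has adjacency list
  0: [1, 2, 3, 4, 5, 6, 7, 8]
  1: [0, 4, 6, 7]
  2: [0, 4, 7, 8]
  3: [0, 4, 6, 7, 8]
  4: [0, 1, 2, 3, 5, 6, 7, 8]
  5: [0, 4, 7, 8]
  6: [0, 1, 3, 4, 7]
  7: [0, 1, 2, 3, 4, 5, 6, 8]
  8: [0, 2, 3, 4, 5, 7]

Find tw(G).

4

A width-4 tree decomposition is:
Bags: B1 = {0, 4, 5, 7, 8}  B2 = {0, 3, 4, 7, 8}  B3 = {0, 3, 4, 6, 7}  B4 = {0, 1, 4, 6, 7}  B5 = {0, 2, 4, 7, 8}
Tree: B1–B2, B2–B3, B3–B4, B2–B5
Every bag has size at most 5, so the width is 5 − 1 = 4 and tw(G) ≤ 4. On the other hand G contains the 5-clique {0, 2, 4, 7, 8}. A clique must lie in a single bag of any decomposition, so no decomposition can have width below 4. Hence tw(G) = 4 exactly.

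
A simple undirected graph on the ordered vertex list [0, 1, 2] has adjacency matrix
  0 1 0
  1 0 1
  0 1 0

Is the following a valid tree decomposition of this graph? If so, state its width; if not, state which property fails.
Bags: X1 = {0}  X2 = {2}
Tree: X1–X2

No — vertex 1 appears in no bag.

A tree decomposition must satisfy three properties: every vertex lies in some bag; for every edge, both endpoints lie together in some bag; and for every vertex, the bags containing it form a connected subtree. Here vertex 1 appears in no bag, so the decomposition is invalid.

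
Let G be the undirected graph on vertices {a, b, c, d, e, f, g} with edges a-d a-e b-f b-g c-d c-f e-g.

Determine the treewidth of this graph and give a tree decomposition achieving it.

Treewidth 2.
One optimal decomposition is:
Bags: B1 = {b, f, g}  B2 = {e, f, g}  B3 = {a, e, f}  B4 = {a, d, f}  B5 = {c, d, f}
Tree: B1–B2, B2–B3, B3–B4, B4–B5

Every bag has size at most 3, so the width is 3 − 1 = 2 and tw(G) ≤ 2. Since f–b–g–e–a–d–c–f is a cycle in G, G is not acyclic. Forests are exactly the graphs of treewidth ≤ 1, so tw(G) ≥ 2. Combining the bounds, tw(G) = 2.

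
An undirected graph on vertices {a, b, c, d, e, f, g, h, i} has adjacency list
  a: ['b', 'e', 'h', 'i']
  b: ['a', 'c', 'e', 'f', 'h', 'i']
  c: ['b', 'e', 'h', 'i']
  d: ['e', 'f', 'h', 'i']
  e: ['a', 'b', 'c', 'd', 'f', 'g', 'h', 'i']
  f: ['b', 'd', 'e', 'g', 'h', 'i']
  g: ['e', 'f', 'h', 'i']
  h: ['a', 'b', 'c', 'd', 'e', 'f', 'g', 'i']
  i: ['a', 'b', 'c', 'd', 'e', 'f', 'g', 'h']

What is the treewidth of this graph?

4

A width-4 tree decomposition is:
Bags: B1 = {b, e, f, h, i}  B2 = {b, c, e, h, i}  B3 = {a, b, e, h, i}  B4 = {e, f, g, h, i}  B5 = {d, e, f, h, i}
Tree: B1–B2, B1–B3, B1–B4, B4–B5
The largest bag has 5 vertices, giving width 4; this decomposition certifies tw(G) ≤ 4. On the other hand G contains the 5-clique {a, b, e, h, i}. A clique must lie in a single bag of any decomposition, so no decomposition can have width below 4. Therefore the treewidth is 4.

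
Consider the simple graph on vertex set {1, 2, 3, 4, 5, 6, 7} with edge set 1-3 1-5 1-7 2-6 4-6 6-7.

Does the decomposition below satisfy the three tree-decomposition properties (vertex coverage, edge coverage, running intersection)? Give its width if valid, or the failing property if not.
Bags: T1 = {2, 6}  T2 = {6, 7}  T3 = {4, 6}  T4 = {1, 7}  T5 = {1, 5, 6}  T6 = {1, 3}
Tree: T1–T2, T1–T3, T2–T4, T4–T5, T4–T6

A tree decomposition must satisfy three properties: every vertex lies in some bag; for every edge, both endpoints lie together in some bag; and for every vertex, the bags containing it form a connected subtree. Here bags containing vertex 6 are not connected in the tree, so the decomposition is invalid.

No — bags containing vertex 6 are not connected in the tree.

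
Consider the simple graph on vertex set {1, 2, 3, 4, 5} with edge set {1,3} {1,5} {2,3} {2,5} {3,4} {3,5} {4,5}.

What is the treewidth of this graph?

2

A width-2 tree decomposition is:
Bags: B1 = {3, 4, 5}  B2 = {2, 3, 5}  B3 = {1, 3, 5}
Tree: B1–B2, B1–B3
Every bag has size at most 3, so the width is 3 − 1 = 2 and tw(G) ≤ 2. For the lower bound, the 3 vertices {1, 3, 5} are pairwise adjacent, and any tree decomposition puts a clique entirely inside one bag — forcing width ≥ 2. The upper and lower bounds meet at 2, so that is the treewidth.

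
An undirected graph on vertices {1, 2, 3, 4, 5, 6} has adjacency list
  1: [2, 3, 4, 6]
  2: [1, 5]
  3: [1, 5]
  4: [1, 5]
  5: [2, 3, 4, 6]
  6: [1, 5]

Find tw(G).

A width-2 tree decomposition is:
Bags: B1 = {1, 4, 5}  B2 = {1, 3, 5}  B3 = {1, 2, 5}  B4 = {1, 5, 6}
Tree: B1–B2, B2–B3, B3–B4
The largest bag has 3 vertices, giving width 2; this decomposition certifies tw(G) ≤ 2. The edges 4–1–3–5–4 form a cycle, so G is not a tree and its treewidth is at least 2. Combining the bounds, tw(G) = 2.

2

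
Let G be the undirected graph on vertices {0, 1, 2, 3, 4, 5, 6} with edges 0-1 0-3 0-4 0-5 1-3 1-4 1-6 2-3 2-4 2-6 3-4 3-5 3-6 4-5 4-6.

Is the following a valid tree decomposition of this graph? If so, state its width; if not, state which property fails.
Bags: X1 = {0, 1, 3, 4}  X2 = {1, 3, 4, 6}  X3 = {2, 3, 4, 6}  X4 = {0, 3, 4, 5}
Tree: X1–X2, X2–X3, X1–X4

Yes; width 3.

Vertex coverage: the bags together contain {0, 1, 2, 3, 4, 5, 6}, the full vertex set. Edge coverage: each edge of G has both endpoints in at least one bag. Running intersection: for every vertex, the bags containing it form a connected subtree. All three properties hold, so this is a valid tree decomposition of width max|bag| − 1 = 3, and hence tw(G) ≤ 3.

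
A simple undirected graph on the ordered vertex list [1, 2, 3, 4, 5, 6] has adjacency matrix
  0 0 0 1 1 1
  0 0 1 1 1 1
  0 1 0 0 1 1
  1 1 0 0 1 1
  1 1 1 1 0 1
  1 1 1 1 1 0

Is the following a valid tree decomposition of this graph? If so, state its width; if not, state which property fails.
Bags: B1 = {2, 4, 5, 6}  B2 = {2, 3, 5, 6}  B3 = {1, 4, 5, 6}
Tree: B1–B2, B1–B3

Yes; width 3.

Every vertex of G appears in some bag (union = {1, 2, 3, 4, 5, 6}); every edge is covered by a bag; and for each vertex v the set of bags containing v is connected in the bag tree. The decomposition is therefore valid. The largest bag has 4 vertices, so the width is 3.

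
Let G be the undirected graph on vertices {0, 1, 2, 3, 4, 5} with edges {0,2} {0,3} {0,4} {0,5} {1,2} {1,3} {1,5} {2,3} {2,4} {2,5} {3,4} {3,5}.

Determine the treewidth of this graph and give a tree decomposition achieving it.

Treewidth 3.
Bags: B1 = {0, 2, 3, 5}  B2 = {0, 2, 3, 4}  B3 = {1, 2, 3, 5}
Tree: B1–B2, B1–B3

The largest bag has 4 vertices, giving width 3; this decomposition certifies tw(G) ≤ 3. Conversely, {0, 2, 3, 4} is a clique of size 4, and the vertices of any clique must share a bag in every tree decomposition; so some bag has ≥ 4 vertices and tw(G) ≥ 3. The upper and lower bounds meet at 3, so that is the treewidth.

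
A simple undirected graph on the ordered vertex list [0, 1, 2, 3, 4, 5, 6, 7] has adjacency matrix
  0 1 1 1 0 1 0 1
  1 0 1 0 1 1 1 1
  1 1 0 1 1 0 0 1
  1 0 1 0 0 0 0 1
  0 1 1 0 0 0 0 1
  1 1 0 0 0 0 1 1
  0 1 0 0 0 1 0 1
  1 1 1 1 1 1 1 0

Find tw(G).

3

A width-3 tree decomposition is:
Bags: B1 = {0, 1, 5, 7}  B2 = {0, 1, 2, 7}  B3 = {0, 2, 3, 7}  B4 = {1, 5, 6, 7}  B5 = {1, 2, 4, 7}
Tree: B1–B2, B2–B3, B1–B4, B2–B5
The largest bag has 4 vertices, giving width 3; this decomposition certifies tw(G) ≤ 3. For the lower bound, the 4 vertices {0, 1, 2, 7} are pairwise adjacent, and any tree decomposition puts a clique entirely inside one bag — forcing width ≥ 3. Hence tw(G) = 3 exactly.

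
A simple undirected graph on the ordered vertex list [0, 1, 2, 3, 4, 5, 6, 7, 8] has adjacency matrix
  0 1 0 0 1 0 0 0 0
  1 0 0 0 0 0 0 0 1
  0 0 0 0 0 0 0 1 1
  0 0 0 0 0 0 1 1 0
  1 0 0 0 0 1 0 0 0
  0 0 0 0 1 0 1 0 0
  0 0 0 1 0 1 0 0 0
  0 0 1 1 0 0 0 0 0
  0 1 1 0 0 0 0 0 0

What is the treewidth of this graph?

A width-2 tree decomposition is:
Bags: B1 = {2, 3, 7}  B2 = {2, 3, 6}  B3 = {2, 5, 6}  B4 = {2, 4, 5}  B5 = {0, 2, 4}  B6 = {0, 1, 2}  B7 = {1, 2, 8}
Tree: B1–B2, B2–B3, B3–B4, B4–B5, B5–B6, B6–B7
The largest bag has 3 vertices, giving width 2; this decomposition certifies tw(G) ≤ 2. Since 2–7–3–6–5–4–0–1–8–2 is a cycle in G, G is not acyclic. Forests are exactly the graphs of treewidth ≤ 1, so tw(G) ≥ 2. Therefore the treewidth is 2.

2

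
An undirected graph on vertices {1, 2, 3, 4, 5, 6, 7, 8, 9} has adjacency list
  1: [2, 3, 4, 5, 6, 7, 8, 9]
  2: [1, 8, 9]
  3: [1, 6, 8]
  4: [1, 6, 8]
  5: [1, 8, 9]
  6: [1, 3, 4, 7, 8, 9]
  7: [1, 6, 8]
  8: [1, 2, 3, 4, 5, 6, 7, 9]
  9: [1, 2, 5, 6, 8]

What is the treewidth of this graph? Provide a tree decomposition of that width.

Every bag has size at most 4, so the width is 4 − 1 = 3 and tw(G) ≤ 3. For the lower bound, the 4 vertices {1, 2, 8, 9} are pairwise adjacent, and any tree decomposition puts a clique entirely inside one bag — forcing width ≥ 3. The upper and lower bounds meet at 3, so that is the treewidth.

Treewidth 3.
One such decomposition:
Bags: B1 = {1, 6, 8, 9}  B2 = {1, 4, 6, 8}  B3 = {1, 2, 8, 9}  B4 = {1, 3, 6, 8}  B5 = {1, 6, 7, 8}  B6 = {1, 5, 8, 9}
Tree: B1–B2, B1–B3, B1–B4, B4–B5, B3–B6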